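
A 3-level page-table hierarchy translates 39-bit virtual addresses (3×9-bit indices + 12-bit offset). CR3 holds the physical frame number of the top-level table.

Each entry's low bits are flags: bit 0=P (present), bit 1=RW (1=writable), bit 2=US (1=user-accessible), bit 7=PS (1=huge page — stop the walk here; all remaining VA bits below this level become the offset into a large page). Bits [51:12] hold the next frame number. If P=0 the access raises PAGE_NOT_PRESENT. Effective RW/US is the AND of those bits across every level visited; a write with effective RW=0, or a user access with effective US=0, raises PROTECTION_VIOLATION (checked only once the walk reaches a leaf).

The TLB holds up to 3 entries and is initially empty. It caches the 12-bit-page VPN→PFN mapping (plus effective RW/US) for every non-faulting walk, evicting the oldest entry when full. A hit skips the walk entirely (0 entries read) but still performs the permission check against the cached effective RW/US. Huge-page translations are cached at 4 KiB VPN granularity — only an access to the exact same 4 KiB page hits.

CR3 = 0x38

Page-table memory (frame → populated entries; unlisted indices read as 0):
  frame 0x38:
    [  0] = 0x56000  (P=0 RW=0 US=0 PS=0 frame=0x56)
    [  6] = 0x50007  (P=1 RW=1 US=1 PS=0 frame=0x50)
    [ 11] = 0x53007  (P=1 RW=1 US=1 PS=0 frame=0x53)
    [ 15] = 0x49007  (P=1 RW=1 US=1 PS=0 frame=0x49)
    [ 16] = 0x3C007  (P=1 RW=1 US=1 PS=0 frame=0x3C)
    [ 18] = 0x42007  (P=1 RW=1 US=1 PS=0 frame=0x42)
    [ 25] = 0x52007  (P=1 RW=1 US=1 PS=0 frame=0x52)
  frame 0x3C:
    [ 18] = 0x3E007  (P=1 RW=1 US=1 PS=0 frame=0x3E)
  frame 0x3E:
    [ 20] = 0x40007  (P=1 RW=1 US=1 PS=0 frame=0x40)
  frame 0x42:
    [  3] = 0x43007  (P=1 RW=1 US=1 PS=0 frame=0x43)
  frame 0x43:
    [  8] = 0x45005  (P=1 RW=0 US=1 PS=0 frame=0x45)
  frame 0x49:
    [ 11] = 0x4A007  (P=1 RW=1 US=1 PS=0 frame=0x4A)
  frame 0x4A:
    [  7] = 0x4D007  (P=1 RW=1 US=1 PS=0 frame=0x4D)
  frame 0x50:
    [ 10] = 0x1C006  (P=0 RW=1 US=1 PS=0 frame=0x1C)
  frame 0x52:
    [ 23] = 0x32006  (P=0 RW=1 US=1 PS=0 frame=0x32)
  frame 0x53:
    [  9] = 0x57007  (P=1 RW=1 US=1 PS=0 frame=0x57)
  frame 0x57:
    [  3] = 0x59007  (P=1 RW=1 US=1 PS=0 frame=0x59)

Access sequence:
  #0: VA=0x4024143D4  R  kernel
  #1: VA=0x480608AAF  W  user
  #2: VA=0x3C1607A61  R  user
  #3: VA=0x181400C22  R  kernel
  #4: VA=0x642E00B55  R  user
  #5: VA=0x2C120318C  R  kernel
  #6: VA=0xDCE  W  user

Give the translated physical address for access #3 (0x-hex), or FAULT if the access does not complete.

Trace:
#0 VA=0x4024143D4 (r,kernel):
  L0: frame=0x38 idx=16 entry=0x3C007 [P=1 RW=1 US=1 PS=0]
  L1: frame=0x3C idx=18 entry=0x3E007 [P=1 RW=1 US=1 PS=0]
  L2: frame=0x3E idx=20 entry=0x40007 [P=1 RW=1 US=1 PS=0]
  ✓ 0x403D4  — 3 lookups
#1 VA=0x480608AAF (w,user):
  L0: frame=0x38 idx=18 entry=0x42007 [P=1 RW=1 US=1 PS=0]
  L1: frame=0x42 idx=3 entry=0x43007 [P=1 RW=1 US=1 PS=0]
  L2: frame=0x43 idx=8 entry=0x45005 [P=1 RW=0 US=1 PS=0]
  ⇒ fault: PROTECTION_VIOLATION  — 3 lookups
#2 VA=0x3C1607A61 (r,user):
  L0: frame=0x38 idx=15 entry=0x49007 [P=1 RW=1 US=1 PS=0]
  L1: frame=0x49 idx=11 entry=0x4A007 [P=1 RW=1 US=1 PS=0]
  L2: frame=0x4A idx=7 entry=0x4D007 [P=1 RW=1 US=1 PS=0]
  ✓ 0x4DA61  — 3 lookups
#3 VA=0x181400C22 (r,kernel):
  L0: frame=0x38 idx=6 entry=0x50007 [P=1 RW=1 US=1 PS=0]
  L1: frame=0x50 idx=10 entry=0x1C006 [P=0 RW=1 US=1 PS=0]
  ⇒ fault: PAGE_NOT_PRESENT  — 2 lookups
#4 VA=0x642E00B55 (r,user):
  L0: frame=0x38 idx=25 entry=0x52007 [P=1 RW=1 US=1 PS=0]
  L1: frame=0x52 idx=23 entry=0x32006 [P=0 RW=1 US=1 PS=0]
  ⇒ fault: PAGE_NOT_PRESENT  — 2 lookups
#5 VA=0x2C120318C (r,kernel):
  L0: frame=0x38 idx=11 entry=0x53007 [P=1 RW=1 US=1 PS=0]
  L1: frame=0x53 idx=9 entry=0x57007 [P=1 RW=1 US=1 PS=0]
  L2: frame=0x57 idx=3 entry=0x59007 [P=1 RW=1 US=1 PS=0]
  ✓ 0x5918C  — 3 lookups
#6 VA=0xDCE (w,user):
  L0: frame=0x38 idx=0 entry=0x56000 [P=0 RW=0 US=0 PS=0]
  ⇒ fault: PAGE_NOT_PRESENT  — 1 lookups

Access #3 PA: FAULT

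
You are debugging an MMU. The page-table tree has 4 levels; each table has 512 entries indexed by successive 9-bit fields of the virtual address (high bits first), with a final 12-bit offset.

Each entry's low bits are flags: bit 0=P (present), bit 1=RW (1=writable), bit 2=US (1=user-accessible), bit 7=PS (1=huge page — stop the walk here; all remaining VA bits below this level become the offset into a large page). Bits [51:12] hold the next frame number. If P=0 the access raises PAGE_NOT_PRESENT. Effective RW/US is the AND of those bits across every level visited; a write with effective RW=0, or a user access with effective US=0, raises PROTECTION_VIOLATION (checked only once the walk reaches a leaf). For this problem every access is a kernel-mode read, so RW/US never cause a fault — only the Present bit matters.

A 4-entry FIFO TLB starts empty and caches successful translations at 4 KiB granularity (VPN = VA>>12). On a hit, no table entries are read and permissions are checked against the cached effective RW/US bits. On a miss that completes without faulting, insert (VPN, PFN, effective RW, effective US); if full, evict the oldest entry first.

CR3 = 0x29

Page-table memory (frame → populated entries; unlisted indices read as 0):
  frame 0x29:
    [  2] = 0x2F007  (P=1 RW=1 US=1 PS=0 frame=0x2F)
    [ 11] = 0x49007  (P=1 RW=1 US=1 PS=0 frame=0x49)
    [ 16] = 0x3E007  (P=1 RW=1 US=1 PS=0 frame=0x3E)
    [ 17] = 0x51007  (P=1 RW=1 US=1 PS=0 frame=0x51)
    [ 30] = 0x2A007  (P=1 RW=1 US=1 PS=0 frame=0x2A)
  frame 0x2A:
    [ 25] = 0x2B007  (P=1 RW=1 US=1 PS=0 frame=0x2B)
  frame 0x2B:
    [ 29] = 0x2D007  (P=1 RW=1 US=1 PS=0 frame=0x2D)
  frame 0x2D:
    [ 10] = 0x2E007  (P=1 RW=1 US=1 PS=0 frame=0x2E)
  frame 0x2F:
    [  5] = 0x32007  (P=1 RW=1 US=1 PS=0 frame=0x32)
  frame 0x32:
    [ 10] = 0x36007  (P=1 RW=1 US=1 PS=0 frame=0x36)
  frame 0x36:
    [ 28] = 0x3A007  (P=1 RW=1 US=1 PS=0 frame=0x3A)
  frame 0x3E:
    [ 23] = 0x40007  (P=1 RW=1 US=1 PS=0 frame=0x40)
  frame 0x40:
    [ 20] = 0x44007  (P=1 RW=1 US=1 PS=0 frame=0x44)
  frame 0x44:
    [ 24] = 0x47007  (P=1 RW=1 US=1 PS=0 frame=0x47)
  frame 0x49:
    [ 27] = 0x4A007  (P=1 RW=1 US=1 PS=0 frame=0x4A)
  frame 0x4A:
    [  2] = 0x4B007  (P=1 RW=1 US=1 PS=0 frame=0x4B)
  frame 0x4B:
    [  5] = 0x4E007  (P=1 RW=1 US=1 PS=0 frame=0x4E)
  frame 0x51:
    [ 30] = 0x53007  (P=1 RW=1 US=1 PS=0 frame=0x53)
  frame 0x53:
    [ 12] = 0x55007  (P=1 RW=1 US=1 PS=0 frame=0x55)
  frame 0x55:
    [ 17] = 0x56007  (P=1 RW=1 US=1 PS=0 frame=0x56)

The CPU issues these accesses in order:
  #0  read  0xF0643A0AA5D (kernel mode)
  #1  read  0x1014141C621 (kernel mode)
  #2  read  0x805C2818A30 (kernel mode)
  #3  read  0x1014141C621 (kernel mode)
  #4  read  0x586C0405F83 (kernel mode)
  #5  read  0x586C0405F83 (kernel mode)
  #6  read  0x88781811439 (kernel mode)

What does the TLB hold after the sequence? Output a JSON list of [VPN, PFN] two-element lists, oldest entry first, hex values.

Trace:
#0 VA=0xF0643A0AA5D (r,kernel):
  L0: frame=0x29 idx=30 entry=0x2A007 [P=1 RW=1 US=1 PS=0]
  L1: frame=0x2A idx=25 entry=0x2B007 [P=1 RW=1 US=1 PS=0]
  L2: frame=0x2B idx=29 entry=0x2D007 [P=1 RW=1 US=1 PS=0]
  L3: frame=0x2D idx=10 entry=0x2E007 [P=1 RW=1 US=1 PS=0]
  ✓ 0x2EA5D  — 4 lookups
#1 VA=0x1014141C621 (r,kernel):
  L0: frame=0x29 idx=2 entry=0x2F007 [P=1 RW=1 US=1 PS=0]
  L1: frame=0x2F idx=5 entry=0x32007 [P=1 RW=1 US=1 PS=0]
  L2: frame=0x32 idx=10 entry=0x36007 [P=1 RW=1 US=1 PS=0]
  L3: frame=0x36 idx=28 entry=0x3A007 [P=1 RW=1 US=1 PS=0]
  ✓ 0x3A621  — 4 lookups
#2 VA=0x805C2818A30 (r,kernel):
  L0: frame=0x29 idx=16 entry=0x3E007 [P=1 RW=1 US=1 PS=0]
  L1: frame=0x3E idx=23 entry=0x40007 [P=1 RW=1 US=1 PS=0]
  L2: frame=0x40 idx=20 entry=0x44007 [P=1 RW=1 US=1 PS=0]
  L3: frame=0x44 idx=24 entry=0x47007 [P=1 RW=1 US=1 PS=0]
  ✓ 0x47A30  — 4 lookups
#3 VA=0x1014141C621 (r,kernel):
  TLB hit vpn=0x1014141C → PA=0x3A621
#4 VA=0x586C0405F83 (r,kernel):
  L0: frame=0x29 idx=11 entry=0x49007 [P=1 RW=1 US=1 PS=0]
  L1: frame=0x49 idx=27 entry=0x4A007 [P=1 RW=1 US=1 PS=0]
  L2: frame=0x4A idx=2 entry=0x4B007 [P=1 RW=1 US=1 PS=0]
  L3: frame=0x4B idx=5 entry=0x4E007 [P=1 RW=1 US=1 PS=0]
  ✓ 0x4EF83  — 4 lookups
#5 VA=0x586C0405F83 (r,kernel):
  TLB hit vpn=0x586C0405 → PA=0x4EF83
#6 VA=0x88781811439 (r,kernel):
  L0: frame=0x29 idx=17 entry=0x51007 [P=1 RW=1 US=1 PS=0]
  L1: frame=0x51 idx=30 entry=0x53007 [P=1 RW=1 US=1 PS=0]
  L2: frame=0x53 idx=12 entry=0x55007 [P=1 RW=1 US=1 PS=0]
  L3: frame=0x55 idx=17 entry=0x56007 [P=1 RW=1 US=1 PS=0]
  ✓ 0x56439  — 4 lookups

TLB: [["0x1014141C", "0x3A"], ["0x805C2818", "0x47"], ["0x586C0405", "0x4E"], ["0x88781811", "0x56"]]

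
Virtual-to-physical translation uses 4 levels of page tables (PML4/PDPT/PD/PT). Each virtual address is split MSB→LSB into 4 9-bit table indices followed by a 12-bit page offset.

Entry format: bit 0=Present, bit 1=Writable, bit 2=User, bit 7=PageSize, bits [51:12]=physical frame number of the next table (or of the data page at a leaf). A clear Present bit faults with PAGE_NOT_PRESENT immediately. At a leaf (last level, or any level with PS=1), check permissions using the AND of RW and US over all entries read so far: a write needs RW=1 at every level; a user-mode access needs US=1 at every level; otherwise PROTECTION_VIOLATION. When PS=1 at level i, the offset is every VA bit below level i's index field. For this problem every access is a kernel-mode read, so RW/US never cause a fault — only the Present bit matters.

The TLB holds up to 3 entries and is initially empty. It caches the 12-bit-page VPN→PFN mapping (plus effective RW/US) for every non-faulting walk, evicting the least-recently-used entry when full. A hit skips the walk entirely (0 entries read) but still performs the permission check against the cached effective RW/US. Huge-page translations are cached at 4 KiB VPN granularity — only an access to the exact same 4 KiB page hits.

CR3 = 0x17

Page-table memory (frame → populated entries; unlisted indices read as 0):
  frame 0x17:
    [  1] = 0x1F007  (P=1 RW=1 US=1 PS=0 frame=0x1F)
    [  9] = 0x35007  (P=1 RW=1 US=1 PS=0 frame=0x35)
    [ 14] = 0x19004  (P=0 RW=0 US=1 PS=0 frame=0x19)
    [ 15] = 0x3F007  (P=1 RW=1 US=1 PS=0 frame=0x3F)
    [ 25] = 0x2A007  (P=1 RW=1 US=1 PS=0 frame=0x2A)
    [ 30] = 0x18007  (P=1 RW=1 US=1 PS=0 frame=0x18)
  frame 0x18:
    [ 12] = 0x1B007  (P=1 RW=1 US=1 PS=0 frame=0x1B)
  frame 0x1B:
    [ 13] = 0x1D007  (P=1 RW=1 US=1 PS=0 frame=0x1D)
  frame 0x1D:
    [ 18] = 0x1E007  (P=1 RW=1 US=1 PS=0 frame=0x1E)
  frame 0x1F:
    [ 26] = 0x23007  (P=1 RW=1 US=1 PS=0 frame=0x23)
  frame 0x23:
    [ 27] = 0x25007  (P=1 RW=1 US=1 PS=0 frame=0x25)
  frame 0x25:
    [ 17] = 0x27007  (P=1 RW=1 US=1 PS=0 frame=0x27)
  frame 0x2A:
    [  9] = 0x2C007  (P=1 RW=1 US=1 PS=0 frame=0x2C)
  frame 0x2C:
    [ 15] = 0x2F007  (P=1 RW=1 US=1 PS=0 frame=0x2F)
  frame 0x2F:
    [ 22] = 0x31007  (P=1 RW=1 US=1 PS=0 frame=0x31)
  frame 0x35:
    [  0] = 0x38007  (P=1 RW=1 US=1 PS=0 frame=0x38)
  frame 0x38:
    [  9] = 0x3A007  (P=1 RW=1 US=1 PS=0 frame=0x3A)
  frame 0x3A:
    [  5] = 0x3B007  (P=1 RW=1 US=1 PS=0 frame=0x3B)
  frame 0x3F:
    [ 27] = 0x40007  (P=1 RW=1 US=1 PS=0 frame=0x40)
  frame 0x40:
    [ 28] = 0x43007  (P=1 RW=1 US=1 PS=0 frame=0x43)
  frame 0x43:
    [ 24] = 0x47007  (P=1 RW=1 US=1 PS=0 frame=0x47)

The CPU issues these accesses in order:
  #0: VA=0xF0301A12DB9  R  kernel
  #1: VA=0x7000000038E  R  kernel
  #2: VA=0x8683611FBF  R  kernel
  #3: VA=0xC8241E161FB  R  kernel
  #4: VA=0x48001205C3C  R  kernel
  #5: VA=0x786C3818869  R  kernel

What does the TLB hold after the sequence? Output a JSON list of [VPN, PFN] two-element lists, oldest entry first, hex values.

Walk each access:
#0 VA=0xF0301A12DB9 (r,kernel):
  L0 @0x17[30] → 0x18007  P=1,RW=1,US=1,PS=0
  L1 @0x18[12] → 0x1B007  P=1,RW=1,US=1,PS=0
  L2 @0x1B[13] → 0x1D007  P=1,RW=1,US=1,PS=0
  L3 @0x1D[18] → 0x1E007  P=1,RW=1,US=1,PS=0
  ✓ 0x1EDB9  — 4 lookups
#1 VA=0x7000000038E (r,kernel):
  L0 @0x17[14] → 0x19004  P=0,RW=0,US=1,PS=0
  → PAGE_NOT_PRESENT  (1 entries read)
#2 VA=0x8683611FBF (r,kernel):
  L0 @0x17[1] → 0x1F007  P=1,RW=1,US=1,PS=0
  L1 @0x1F[26] → 0x23007  P=1,RW=1,US=1,PS=0
  L2 @0x23[27] → 0x25007  P=1,RW=1,US=1,PS=0
  L3 @0x25[17] → 0x27007  P=1,RW=1,US=1,PS=0
  ✓ 0x27FBF  — 4 lookups
#3 VA=0xC8241E161FB (r,kernel):
  L0 @0x17[25] → 0x2A007  P=1,RW=1,US=1,PS=0
  L1 @0x2A[9] → 0x2C007  P=1,RW=1,US=1,PS=0
  L2 @0x2C[15] → 0x2F007  P=1,RW=1,US=1,PS=0
  L3 @0x2F[22] → 0x31007  P=1,RW=1,US=1,PS=0
  ✓ 0x311FB  — 4 lookups
#4 VA=0x48001205C3C (r,kernel):
  L0 @0x17[9] → 0x35007  P=1,RW=1,US=1,PS=0
  L1 @0x35[0] → 0x38007  P=1,RW=1,US=1,PS=0
  L2 @0x38[9] → 0x3A007  P=1,RW=1,US=1,PS=0
  L3 @0x3A[5] → 0x3B007  P=1,RW=1,US=1,PS=0
  ✓ 0x3BC3C  — 4 lookups
#5 VA=0x786C3818869 (r,kernel):
  L0 @0x17[15] → 0x3F007  P=1,RW=1,US=1,PS=0
  L1 @0x3F[27] → 0x40007  P=1,RW=1,US=1,PS=0
  L2 @0x40[28] → 0x43007  P=1,RW=1,US=1,PS=0
  L3 @0x43[24] → 0x47007  P=1,RW=1,US=1,PS=0
  ✓ 0x47869  — 4 lookups

TLB: [["0xC8241E16", "0x31"], ["0x48001205", "0x3B"], ["0x786C3818", "0x47"]]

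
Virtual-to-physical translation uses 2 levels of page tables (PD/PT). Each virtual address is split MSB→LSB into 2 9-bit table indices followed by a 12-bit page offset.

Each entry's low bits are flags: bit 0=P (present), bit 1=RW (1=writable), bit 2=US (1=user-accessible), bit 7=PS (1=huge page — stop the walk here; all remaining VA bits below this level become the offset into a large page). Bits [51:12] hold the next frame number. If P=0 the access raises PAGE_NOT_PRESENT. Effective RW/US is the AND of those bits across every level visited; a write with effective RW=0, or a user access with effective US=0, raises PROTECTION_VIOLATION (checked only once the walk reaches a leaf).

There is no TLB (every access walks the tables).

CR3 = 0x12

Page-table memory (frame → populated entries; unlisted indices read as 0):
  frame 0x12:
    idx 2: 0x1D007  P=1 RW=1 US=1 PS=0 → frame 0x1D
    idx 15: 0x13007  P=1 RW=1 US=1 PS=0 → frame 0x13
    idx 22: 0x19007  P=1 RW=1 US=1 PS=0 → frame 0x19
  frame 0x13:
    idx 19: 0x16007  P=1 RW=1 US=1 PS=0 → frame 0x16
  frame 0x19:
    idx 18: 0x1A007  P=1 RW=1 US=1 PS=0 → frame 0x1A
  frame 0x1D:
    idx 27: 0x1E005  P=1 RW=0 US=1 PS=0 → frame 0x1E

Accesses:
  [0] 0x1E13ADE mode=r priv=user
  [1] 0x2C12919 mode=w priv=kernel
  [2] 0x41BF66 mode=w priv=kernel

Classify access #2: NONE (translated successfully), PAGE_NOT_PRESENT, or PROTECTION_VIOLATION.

Trace:
#0 VA=0x1E13ADE (r,user):
  lvl0: tbl 0x12, slot 15 ⇒ 0x13007 (P1/RW1/US1/PS0)
  lvl1: tbl 0x13, slot 19 ⇒ 0x16007 (P1/RW1/US1/PS0)
  ⇒ phys 0x16ADE  [2 reads]
#1 VA=0x2C12919 (w,kernel):
  lvl0: tbl 0x12, slot 22 ⇒ 0x19007 (P1/RW1/US1/PS0)
  lvl1: tbl 0x19, slot 18 ⇒ 0x1A007 (P1/RW1/US1/PS0)
  ⇒ phys 0x1A919  [2 reads]
#2 VA=0x41BF66 (w,kernel):
  lvl0: tbl 0x12, slot 2 ⇒ 0x1D007 (P1/RW1/US1/PS0)
  lvl1: tbl 0x1D, slot 27 ⇒ 0x1E005 (P1/RW0/US1/PS0)
  → PROTECTION_VIOLATION  (2 entries read)

Access #2 fault: PROTECTION_VIOLATION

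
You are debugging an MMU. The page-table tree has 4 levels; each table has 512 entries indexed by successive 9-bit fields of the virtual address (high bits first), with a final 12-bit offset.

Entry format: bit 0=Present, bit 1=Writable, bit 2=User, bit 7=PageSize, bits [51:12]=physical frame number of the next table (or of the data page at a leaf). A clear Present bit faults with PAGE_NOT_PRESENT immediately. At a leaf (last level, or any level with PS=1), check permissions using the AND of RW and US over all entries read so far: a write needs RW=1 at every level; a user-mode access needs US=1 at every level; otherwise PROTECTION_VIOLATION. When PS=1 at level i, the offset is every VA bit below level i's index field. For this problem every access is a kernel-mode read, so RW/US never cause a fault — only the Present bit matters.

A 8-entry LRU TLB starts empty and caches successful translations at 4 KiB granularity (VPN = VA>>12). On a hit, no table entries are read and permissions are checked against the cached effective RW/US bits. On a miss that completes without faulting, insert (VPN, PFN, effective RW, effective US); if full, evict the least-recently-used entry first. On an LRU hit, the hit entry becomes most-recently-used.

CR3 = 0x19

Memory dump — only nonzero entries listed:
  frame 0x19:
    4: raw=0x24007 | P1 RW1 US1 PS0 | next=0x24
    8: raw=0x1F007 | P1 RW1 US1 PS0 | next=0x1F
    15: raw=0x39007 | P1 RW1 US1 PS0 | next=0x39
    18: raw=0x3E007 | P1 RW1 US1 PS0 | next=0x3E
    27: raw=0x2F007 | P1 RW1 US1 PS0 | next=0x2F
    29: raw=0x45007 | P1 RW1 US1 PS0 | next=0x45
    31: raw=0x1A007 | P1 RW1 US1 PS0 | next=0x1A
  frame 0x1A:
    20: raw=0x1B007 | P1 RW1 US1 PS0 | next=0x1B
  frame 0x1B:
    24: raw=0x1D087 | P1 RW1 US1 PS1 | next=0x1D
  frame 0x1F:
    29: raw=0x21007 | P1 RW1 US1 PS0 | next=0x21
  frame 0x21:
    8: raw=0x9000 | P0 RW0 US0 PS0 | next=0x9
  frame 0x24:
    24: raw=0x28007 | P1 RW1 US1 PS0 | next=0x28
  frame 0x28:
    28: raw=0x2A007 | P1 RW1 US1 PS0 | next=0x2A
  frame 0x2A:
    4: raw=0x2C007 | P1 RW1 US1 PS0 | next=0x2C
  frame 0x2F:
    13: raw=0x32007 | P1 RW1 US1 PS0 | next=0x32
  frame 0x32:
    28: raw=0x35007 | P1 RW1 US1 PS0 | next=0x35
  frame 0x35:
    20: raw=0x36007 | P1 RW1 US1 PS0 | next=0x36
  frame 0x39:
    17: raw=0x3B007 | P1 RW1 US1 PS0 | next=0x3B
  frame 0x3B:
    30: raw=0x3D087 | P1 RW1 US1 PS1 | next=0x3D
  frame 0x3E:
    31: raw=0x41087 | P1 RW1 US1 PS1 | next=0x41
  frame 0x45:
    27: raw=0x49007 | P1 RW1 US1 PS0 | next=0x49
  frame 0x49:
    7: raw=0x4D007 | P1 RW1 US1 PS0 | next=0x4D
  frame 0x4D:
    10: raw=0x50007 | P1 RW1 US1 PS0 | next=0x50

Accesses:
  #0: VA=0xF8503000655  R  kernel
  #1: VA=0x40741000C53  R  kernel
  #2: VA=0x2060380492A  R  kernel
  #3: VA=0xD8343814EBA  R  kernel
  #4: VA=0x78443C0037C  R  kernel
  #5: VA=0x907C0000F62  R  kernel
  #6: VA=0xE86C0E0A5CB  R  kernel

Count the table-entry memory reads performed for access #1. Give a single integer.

Walk each access:
#0 VA=0xF8503000655 (r,kernel):
  L0 @0x19[31] → 0x1A007  P=1,RW=1,US=1,PS=0
  L1 @0x1A[20] → 0x1B007  P=1,RW=1,US=1,PS=0
  L2 @0x1B[24] → 0x1D087  P=1,RW=1,US=1,PS=1
  ✓ 0x1D655 (huge @L2)  — 3 lookups
#1 VA=0x40741000C53 (r,kernel):
  L0 @0x19[8] → 0x1F007  P=1,RW=1,US=1,PS=0
  L1 @0x1F[29] → 0x21007  P=1,RW=1,US=1,PS=0
  L2 @0x21[8] → 0x9000  P=0,RW=0,US=0,PS=0
  → PAGE_NOT_PRESENT  (3 entries read)
#2 VA=0x2060380492A (r,kernel):
  L0 @0x19[4] → 0x24007  P=1,RW=1,US=1,PS=0
  L1 @0x24[24] → 0x28007  P=1,RW=1,US=1,PS=0
  L2 @0x28[28] → 0x2A007  P=1,RW=1,US=1,PS=0
  L3 @0x2A[4] → 0x2C007  P=1,RW=1,US=1,PS=0
  ✓ 0x2C92A  — 4 lookups
#3 VA=0xD8343814EBA (r,kernel):
  L0 @0x19[27] → 0x2F007  P=1,RW=1,US=1,PS=0
  L1 @0x2F[13] → 0x32007  P=1,RW=1,US=1,PS=0
  L2 @0x32[28] → 0x35007  P=1,RW=1,US=1,PS=0
  L3 @0x35[20] → 0x36007  P=1,RW=1,US=1,PS=0
  ✓ 0x36EBA  — 4 lookups
#4 VA=0x78443C0037C (r,kernel):
  L0 @0x19[15] → 0x39007  P=1,RW=1,US=1,PS=0
  L1 @0x39[17] → 0x3B007  P=1,RW=1,US=1,PS=0
  L2 @0x3B[30] → 0x3D087  P=1,RW=1,US=1,PS=1
  ✓ 0x3D37C (huge @L2)  — 3 lookups
#5 VA=0x907C0000F62 (r,kernel):
  L0 @0x19[18] → 0x3E007  P=1,RW=1,US=1,PS=0
  L1 @0x3E[31] → 0x41087  P=1,RW=1,US=1,PS=1
  ✓ 0x41F62 (huge @L1)  — 2 lookups
#6 VA=0xE86C0E0A5CB (r,kernel):
  L0 @0x19[29] → 0x45007  P=1,RW=1,US=1,PS=0
  L1 @0x45[27] → 0x49007  P=1,RW=1,US=1,PS=0
  L2 @0x49[7] → 0x4D007  P=1,RW=1,US=1,PS=0
  L3 @0x4D[10] → 0x50007  P=1,RW=1,US=1,PS=0
  ✓ 0x505CB  — 4 lookups

Entries read for #1: 3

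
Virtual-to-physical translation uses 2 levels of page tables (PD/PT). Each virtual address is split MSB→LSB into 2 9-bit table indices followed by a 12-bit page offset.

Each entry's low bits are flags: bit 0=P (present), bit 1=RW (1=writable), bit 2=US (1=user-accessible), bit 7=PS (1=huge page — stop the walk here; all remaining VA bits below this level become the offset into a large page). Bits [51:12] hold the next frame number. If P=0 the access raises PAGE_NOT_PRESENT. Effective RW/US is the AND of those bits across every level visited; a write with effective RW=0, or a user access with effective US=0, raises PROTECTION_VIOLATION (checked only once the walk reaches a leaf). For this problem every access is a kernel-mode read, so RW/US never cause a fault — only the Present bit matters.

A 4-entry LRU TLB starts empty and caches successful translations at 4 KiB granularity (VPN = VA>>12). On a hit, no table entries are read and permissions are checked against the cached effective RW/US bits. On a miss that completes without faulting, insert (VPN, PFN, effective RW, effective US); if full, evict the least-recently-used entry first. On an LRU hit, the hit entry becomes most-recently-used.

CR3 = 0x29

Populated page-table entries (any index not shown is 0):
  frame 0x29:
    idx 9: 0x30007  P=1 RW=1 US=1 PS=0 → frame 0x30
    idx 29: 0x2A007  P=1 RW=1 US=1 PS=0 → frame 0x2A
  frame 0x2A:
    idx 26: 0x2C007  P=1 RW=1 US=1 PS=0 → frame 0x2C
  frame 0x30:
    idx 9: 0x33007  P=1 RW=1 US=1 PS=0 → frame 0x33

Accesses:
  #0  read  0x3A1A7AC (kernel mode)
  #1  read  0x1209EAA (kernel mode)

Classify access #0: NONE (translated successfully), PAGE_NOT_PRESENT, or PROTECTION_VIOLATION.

Trace:
#0 VA=0x3A1A7AC (r,kernel):
  L0: frame=0x29 idx=29 entry=0x2A007 [P=1 RW=1 US=1 PS=0]
  L1: frame=0x2A idx=26 entry=0x2C007 [P=1 RW=1 US=1 PS=0]
  ✓ 0x2C7AC  — 2 lookups
#1 VA=0x1209EAA (r,kernel):
  L0: frame=0x29 idx=9 entry=0x30007 [P=1 RW=1 US=1 PS=0]
  L1: frame=0x30 idx=9 entry=0x33007 [P=1 RW=1 US=1 PS=0]
  ✓ 0x33EAA  — 2 lookups

Access #0 fault: NONE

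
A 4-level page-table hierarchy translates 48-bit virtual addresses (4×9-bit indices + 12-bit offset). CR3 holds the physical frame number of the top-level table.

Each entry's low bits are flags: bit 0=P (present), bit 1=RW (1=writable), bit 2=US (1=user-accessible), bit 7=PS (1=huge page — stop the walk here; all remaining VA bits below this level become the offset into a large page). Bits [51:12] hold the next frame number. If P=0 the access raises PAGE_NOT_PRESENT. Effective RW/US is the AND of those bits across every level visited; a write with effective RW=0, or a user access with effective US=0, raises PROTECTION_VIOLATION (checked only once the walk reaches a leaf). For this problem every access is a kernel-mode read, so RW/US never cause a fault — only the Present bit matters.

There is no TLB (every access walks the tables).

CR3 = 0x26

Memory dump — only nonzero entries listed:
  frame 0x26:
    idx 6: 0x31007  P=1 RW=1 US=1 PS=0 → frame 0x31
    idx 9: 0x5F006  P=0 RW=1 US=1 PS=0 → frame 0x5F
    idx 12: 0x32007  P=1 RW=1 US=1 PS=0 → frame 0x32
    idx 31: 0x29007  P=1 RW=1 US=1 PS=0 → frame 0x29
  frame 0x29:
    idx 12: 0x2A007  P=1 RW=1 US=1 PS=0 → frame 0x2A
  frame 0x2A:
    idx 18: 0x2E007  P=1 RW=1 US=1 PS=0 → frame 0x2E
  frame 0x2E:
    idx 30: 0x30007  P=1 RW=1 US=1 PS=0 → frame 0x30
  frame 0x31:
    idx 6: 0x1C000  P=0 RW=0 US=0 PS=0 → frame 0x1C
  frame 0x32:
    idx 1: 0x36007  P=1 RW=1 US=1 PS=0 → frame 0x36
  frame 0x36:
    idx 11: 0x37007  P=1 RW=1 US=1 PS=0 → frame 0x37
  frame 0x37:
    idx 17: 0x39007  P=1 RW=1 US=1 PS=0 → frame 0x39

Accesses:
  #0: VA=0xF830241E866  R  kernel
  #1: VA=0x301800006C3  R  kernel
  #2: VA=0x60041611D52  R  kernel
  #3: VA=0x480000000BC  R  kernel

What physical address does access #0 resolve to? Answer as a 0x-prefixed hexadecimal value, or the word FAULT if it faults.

Walk each access:
#0 VA=0xF830241E866 (r,kernel):
  lvl0: tbl 0x26, slot 31 ⇒ 0x29007 (P1/RW1/US1/PS0)
  lvl1: tbl 0x29, slot 12 ⇒ 0x2A007 (P1/RW1/US1/PS0)
  lvl2: tbl 0x2A, slot 18 ⇒ 0x2E007 (P1/RW1/US1/PS0)
  lvl3: tbl 0x2E, slot 30 ⇒ 0x30007 (P1/RW1/US1/PS0)
  ✓ 0x30866  — 4 lookups
#1 VA=0x301800006C3 (r,kernel):
  lvl0: tbl 0x26, slot 6 ⇒ 0x31007 (P1/RW1/US1/PS0)
  lvl1: tbl 0x31, slot 6 ⇒ 0x1C000 (P0/RW0/US0/PS0)
  → PAGE_NOT_PRESENT  (2 entries read)
#2 VA=0x60041611D52 (r,kernel):
  lvl0: tbl 0x26, slot 12 ⇒ 0x32007 (P1/RW1/US1/PS0)
  lvl1: tbl 0x32, slot 1 ⇒ 0x36007 (P1/RW1/US1/PS0)
  lvl2: tbl 0x36, slot 11 ⇒ 0x37007 (P1/RW1/US1/PS0)
  lvl3: tbl 0x37, slot 17 ⇒ 0x39007 (P1/RW1/US1/PS0)
  ✓ 0x39D52  — 4 lookups
#3 VA=0x480000000BC (r,kernel):
  lvl0: tbl 0x26, slot 9 ⇒ 0x5F006 (P0/RW1/US1/PS0)
  → PAGE_NOT_PRESENT  (1 entries read)

Access #0 PA: 0x30866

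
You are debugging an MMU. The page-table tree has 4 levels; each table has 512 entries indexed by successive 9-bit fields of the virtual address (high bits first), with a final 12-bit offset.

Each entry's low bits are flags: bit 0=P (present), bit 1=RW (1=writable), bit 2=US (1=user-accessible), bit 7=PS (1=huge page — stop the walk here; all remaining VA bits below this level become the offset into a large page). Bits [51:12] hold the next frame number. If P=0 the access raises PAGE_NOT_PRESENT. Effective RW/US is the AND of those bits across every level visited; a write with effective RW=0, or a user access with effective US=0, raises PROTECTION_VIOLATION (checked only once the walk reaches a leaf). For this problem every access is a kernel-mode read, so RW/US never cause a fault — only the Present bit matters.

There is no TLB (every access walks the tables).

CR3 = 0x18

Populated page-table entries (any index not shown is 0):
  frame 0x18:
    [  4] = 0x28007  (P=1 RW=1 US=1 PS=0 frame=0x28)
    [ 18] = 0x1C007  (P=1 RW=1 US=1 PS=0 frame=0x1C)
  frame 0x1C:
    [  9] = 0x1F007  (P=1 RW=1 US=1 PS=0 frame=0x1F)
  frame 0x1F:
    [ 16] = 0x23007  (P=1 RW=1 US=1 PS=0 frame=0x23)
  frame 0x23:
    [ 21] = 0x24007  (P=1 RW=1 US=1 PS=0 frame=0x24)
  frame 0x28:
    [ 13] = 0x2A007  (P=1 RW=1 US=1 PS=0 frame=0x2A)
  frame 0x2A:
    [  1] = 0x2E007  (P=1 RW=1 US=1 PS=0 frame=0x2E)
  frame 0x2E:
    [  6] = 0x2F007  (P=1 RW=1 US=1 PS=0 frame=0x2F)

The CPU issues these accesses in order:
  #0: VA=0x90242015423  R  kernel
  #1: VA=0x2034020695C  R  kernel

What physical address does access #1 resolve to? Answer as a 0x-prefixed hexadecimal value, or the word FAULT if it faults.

Trace:
#0 VA=0x90242015423 (r,kernel):
  L0: frame=0x18 idx=18 entry=0x1C007 [P=1 RW=1 US=1 PS=0]
  L1: frame=0x1C idx=9 entry=0x1F007 [P=1 RW=1 US=1 PS=0]
  L2: frame=0x1F idx=16 entry=0x23007 [P=1 RW=1 US=1 PS=0]
  L3: frame=0x23 idx=21 entry=0x24007 [P=1 RW=1 US=1 PS=0]
  ✓ 0x24423  — 4 lookups
#1 VA=0x2034020695C (r,kernel):
  L0: frame=0x18 idx=4 entry=0x28007 [P=1 RW=1 US=1 PS=0]
  L1: frame=0x28 idx=13 entry=0x2A007 [P=1 RW=1 US=1 PS=0]
  L2: frame=0x2A idx=1 entry=0x2E007 [P=1 RW=1 US=1 PS=0]
  L3: frame=0x2E idx=6 entry=0x2F007 [P=1 RW=1 US=1 PS=0]
  ✓ 0x2F95C  — 4 lookups

Access #1 PA: 0x2F95C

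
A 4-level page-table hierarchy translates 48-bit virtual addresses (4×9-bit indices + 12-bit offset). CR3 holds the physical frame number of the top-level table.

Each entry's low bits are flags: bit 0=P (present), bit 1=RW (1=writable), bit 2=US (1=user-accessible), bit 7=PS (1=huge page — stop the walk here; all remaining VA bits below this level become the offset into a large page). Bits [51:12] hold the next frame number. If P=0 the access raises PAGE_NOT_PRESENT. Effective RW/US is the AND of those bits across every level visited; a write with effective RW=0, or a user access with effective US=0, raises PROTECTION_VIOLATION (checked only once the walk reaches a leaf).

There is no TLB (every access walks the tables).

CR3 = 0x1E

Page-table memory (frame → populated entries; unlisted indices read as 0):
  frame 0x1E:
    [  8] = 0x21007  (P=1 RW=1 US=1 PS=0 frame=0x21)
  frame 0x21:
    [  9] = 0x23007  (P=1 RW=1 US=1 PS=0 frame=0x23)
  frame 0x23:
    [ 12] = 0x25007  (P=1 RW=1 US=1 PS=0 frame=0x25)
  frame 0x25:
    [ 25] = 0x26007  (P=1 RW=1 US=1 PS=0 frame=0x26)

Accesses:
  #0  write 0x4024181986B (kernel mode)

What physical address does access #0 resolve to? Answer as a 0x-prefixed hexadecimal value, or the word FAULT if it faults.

Walk each access:
#0 VA=0x4024181986B (w,kernel):
  [0] read 0x1E idx=8: raw=0x21007 flags P=1 W=1 U=1 S=0
  [1] read 0x21 idx=9: raw=0x23007 flags P=1 W=1 U=1 S=0
  [2] read 0x23 idx=12: raw=0x25007 flags P=1 W=1 U=1 S=0
  [3] read 0x25 idx=25: raw=0x26007 flags P=1 W=1 U=1 S=0
  ✓ 0x2686B  — 4 lookups

Access #0 PA: 0x2686B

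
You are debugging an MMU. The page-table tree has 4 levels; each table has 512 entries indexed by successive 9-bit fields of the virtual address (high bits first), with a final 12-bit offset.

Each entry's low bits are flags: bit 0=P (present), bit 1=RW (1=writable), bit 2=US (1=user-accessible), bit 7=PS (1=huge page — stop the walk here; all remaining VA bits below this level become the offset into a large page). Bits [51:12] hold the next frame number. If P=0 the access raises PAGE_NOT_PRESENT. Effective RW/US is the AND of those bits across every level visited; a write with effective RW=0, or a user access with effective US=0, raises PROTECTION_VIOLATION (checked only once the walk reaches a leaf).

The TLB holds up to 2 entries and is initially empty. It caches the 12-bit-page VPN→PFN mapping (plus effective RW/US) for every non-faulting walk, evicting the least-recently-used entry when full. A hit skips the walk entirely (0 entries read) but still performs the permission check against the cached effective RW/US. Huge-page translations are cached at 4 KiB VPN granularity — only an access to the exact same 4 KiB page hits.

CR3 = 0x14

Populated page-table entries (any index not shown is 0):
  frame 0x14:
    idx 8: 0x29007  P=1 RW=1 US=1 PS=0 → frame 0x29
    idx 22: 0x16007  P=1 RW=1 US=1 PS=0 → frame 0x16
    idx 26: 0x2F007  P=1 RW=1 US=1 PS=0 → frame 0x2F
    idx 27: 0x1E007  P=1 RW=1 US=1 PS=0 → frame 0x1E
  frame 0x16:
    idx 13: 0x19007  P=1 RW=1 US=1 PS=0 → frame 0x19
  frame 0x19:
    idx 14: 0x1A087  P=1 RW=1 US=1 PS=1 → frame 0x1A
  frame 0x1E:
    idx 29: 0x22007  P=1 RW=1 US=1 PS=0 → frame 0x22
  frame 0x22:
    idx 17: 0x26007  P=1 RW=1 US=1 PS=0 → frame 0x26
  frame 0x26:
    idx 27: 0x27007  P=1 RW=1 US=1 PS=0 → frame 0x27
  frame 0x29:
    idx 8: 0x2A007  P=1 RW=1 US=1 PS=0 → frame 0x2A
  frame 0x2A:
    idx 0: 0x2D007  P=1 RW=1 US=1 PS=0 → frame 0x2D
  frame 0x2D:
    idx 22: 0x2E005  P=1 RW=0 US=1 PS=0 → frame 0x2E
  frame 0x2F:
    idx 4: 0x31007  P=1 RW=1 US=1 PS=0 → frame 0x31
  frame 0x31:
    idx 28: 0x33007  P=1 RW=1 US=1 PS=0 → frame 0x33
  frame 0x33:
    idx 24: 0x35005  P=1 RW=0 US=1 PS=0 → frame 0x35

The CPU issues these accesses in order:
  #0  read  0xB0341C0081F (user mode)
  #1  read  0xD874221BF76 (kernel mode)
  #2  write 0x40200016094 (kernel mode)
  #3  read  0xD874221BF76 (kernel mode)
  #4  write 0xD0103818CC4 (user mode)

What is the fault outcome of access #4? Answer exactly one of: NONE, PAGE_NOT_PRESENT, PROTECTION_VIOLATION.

Trace:
#0 VA=0xB0341C0081F (r,user):
  L0: frame=0x14 idx=22 entry=0x16007 [P=1 RW=1 US=1 PS=0]
  L1: frame=0x16 idx=13 entry=0x19007 [P=1 RW=1 US=1 PS=0]
  L2: frame=0x19 idx=14 entry=0x1A087 [P=1 RW=1 US=1 PS=1]
  → PA=0x1A81F (huge @L2)  (3 entries read)
#1 VA=0xD874221BF76 (r,kernel):
  L0: frame=0x14 idx=27 entry=0x1E007 [P=1 RW=1 US=1 PS=0]
  L1: frame=0x1E idx=29 entry=0x22007 [P=1 RW=1 US=1 PS=0]
  L2: frame=0x22 idx=17 entry=0x26007 [P=1 RW=1 US=1 PS=0]
  L3: frame=0x26 idx=27 entry=0x27007 [P=1 RW=1 US=1 PS=0]
  → PA=0x27F76  (4 entries read)
#2 VA=0x40200016094 (w,kernel):
  L0: frame=0x14 idx=8 entry=0x29007 [P=1 RW=1 US=1 PS=0]
  L1: frame=0x29 idx=8 entry=0x2A007 [P=1 RW=1 US=1 PS=0]
  L2: frame=0x2A idx=0 entry=0x2D007 [P=1 RW=1 US=1 PS=0]
  L3: frame=0x2D idx=22 entry=0x2E005 [P=1 RW=0 US=1 PS=0]
  ✗ PROTECTION_VIOLATION  [4 reads]
#3 VA=0xD874221BF76 (r,kernel):
  TLB hit vpn=0xD874221B → PA=0x27F76
#4 VA=0xD0103818CC4 (w,user):
  L0: frame=0x14 idx=26 entry=0x2F007 [P=1 RW=1 US=1 PS=0]
  L1: frame=0x2F idx=4 entry=0x31007 [P=1 RW=1 US=1 PS=0]
  L2: frame=0x31 idx=28 entry=0x33007 [P=1 RW=1 US=1 PS=0]
  L3: frame=0x33 idx=24 entry=0x35005 [P=1 RW=0 US=1 PS=0]
  ✗ PROTECTION_VIOLATION  [4 reads]

Access #4 fault: PROTECTION_VIOLATION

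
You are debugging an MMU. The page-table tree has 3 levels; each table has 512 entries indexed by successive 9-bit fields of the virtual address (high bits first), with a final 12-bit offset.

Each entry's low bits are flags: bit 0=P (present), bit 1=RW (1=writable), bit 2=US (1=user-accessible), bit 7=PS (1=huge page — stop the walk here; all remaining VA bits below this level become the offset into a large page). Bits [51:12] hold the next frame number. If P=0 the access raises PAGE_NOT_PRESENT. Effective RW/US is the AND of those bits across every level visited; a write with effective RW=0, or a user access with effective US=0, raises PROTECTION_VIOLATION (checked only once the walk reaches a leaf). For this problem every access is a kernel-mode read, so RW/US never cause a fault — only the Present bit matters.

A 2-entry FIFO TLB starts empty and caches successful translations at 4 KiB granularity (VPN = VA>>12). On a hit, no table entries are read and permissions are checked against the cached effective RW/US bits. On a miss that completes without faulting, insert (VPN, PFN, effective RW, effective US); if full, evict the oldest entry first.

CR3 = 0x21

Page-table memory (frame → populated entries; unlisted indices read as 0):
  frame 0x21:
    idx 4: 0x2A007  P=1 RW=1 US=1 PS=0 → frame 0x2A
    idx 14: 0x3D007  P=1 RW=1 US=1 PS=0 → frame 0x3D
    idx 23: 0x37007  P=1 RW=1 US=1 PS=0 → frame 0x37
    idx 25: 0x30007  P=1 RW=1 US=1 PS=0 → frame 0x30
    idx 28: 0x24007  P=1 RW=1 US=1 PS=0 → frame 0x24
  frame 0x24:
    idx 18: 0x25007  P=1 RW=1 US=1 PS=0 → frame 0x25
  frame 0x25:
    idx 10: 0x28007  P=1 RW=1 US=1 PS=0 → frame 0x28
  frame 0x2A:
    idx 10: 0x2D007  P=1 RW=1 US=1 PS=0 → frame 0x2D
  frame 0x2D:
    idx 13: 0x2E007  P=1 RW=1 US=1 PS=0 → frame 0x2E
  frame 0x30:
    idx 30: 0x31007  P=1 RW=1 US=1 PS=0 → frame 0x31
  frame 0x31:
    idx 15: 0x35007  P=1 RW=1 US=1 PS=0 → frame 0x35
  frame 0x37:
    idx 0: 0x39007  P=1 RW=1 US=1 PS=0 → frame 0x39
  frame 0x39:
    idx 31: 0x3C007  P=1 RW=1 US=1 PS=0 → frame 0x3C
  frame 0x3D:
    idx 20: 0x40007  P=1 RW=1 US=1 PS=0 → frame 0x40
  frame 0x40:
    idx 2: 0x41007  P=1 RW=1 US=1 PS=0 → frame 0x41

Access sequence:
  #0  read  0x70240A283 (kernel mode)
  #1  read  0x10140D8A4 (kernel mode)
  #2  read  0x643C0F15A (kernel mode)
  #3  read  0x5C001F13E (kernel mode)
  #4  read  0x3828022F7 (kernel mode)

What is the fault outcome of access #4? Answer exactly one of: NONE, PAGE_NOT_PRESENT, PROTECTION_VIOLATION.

Per-access translation:
#0 VA=0x70240A283 (r,kernel):
  lvl0: tbl 0x21, slot 28 ⇒ 0x24007 (P1/RW1/US1/PS0)
  lvl1: tbl 0x24, slot 18 ⇒ 0x25007 (P1/RW1/US1/PS0)
  lvl2: tbl 0x25, slot 10 ⇒ 0x28007 (P1/RW1/US1/PS0)
  → PA=0x28283  (3 entries read)
#1 VA=0x10140D8A4 (r,kernel):
  lvl0: tbl 0x21, slot 4 ⇒ 0x2A007 (P1/RW1/US1/PS0)
  lvl1: tbl 0x2A, slot 10 ⇒ 0x2D007 (P1/RW1/US1/PS0)
  lvl2: tbl 0x2D, slot 13 ⇒ 0x2E007 (P1/RW1/US1/PS0)
  → PA=0x2E8A4  (3 entries read)
#2 VA=0x643C0F15A (r,kernel):
  lvl0: tbl 0x21, slot 25 ⇒ 0x30007 (P1/RW1/US1/PS0)
  lvl1: tbl 0x30, slot 30 ⇒ 0x31007 (P1/RW1/US1/PS0)
  lvl2: tbl 0x31, slot 15 ⇒ 0x35007 (P1/RW1/US1/PS0)
  → PA=0x3515A  (3 entries read)
#3 VA=0x5C001F13E (r,kernel):
  lvl0: tbl 0x21, slot 23 ⇒ 0x37007 (P1/RW1/US1/PS0)
  lvl1: tbl 0x37, slot 0 ⇒ 0x39007 (P1/RW1/US1/PS0)
  lvl2: tbl 0x39, slot 31 ⇒ 0x3C007 (P1/RW1/US1/PS0)
  → PA=0x3C13E  (3 entries read)
#4 VA=0x3828022F7 (r,kernel):
  lvl0: tbl 0x21, slot 14 ⇒ 0x3D007 (P1/RW1/US1/PS0)
  lvl1: tbl 0x3D, slot 20 ⇒ 0x40007 (P1/RW1/US1/PS0)
  lvl2: tbl 0x40, slot 2 ⇒ 0x41007 (P1/RW1/US1/PS0)
  → PA=0x412F7  (3 entries read)

Access #4 fault: NONE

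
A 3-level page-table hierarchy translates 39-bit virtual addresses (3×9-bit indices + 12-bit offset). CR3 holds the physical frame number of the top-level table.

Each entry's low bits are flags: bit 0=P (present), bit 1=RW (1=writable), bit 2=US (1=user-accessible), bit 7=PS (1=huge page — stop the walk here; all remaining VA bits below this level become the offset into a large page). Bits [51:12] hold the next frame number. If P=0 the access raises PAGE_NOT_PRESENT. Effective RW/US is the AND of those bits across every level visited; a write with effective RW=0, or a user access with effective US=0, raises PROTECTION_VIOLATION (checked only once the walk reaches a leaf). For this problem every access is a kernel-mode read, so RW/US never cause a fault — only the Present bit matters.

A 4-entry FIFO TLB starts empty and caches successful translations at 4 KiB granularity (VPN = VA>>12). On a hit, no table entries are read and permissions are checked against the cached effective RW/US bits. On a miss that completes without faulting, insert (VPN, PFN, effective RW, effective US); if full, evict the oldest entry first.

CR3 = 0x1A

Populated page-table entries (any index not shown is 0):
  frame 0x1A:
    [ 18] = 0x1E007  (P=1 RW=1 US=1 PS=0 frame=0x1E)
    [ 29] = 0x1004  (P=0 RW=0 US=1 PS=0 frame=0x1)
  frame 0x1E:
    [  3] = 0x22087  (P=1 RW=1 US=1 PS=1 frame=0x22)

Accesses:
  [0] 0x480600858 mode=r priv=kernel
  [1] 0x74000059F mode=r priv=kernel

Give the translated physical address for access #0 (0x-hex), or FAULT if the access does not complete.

Trace:
#0 VA=0x480600858 (r,kernel):
  lvl0: tbl 0x1A, slot 18 ⇒ 0x1E007 (P1/RW1/US1/PS0)
  lvl1: tbl 0x1E, slot 3 ⇒ 0x22087 (P1/RW1/US1/PS1)
  → PA=0x22858 (huge @L1)  (2 entries read)
#1 VA=0x74000059F (r,kernel):
  lvl0: tbl 0x1A, slot 29 ⇒ 0x1004 (P0/RW0/US1/PS0)
  ⇒ fault: PAGE_NOT_PRESENT  — 1 lookups

Access #0 PA: 0x22858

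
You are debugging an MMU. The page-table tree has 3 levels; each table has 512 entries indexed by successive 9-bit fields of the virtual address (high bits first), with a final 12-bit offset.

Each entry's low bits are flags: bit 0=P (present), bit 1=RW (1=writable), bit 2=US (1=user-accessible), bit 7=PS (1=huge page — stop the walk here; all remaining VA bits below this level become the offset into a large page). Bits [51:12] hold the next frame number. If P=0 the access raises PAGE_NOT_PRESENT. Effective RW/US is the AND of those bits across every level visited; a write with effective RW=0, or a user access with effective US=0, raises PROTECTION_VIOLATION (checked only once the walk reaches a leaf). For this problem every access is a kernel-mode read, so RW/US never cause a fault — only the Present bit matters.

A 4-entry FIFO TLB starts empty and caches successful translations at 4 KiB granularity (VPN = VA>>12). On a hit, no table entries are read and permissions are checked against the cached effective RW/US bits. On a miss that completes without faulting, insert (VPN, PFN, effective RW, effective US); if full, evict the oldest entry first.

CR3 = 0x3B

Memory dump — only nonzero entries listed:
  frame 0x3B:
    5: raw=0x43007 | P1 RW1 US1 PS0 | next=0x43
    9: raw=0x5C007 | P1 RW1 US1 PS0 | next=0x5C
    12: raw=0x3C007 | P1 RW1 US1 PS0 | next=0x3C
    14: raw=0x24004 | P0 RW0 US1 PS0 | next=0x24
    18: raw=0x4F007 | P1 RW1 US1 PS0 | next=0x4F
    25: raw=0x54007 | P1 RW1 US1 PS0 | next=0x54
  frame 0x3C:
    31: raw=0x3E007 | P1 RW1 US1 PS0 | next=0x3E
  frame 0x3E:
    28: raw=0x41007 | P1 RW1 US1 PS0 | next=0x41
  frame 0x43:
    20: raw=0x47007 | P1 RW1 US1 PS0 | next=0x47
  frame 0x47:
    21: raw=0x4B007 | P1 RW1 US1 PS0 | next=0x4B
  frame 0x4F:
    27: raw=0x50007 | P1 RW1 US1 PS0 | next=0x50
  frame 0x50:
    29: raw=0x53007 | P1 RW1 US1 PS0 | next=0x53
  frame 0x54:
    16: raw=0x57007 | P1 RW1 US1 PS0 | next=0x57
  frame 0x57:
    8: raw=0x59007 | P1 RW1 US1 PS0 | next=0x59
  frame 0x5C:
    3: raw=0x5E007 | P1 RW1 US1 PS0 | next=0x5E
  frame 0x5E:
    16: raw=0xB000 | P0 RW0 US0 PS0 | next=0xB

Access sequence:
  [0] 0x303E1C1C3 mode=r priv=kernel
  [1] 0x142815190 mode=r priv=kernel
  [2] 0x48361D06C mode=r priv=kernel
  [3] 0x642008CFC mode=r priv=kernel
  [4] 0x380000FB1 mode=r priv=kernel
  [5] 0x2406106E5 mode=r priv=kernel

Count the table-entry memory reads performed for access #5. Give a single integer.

Per-access translation:
#0 VA=0x303E1C1C3 (r,kernel):
  [0] read 0x3B idx=12: raw=0x3C007 flags P=1 W=1 U=1 S=0
  [1] read 0x3C idx=31: raw=0x3E007 flags P=1 W=1 U=1 S=0
  [2] read 0x3E idx=28: raw=0x41007 flags P=1 W=1 U=1 S=0
  ⇒ phys 0x411C3  [3 reads]
#1 VA=0x142815190 (r,kernel):
  [0] read 0x3B idx=5: raw=0x43007 flags P=1 W=1 U=1 S=0
  [1] read 0x43 idx=20: raw=0x47007 flags P=1 W=1 U=1 S=0
  [2] read 0x47 idx=21: raw=0x4B007 flags P=1 W=1 U=1 S=0
  ⇒ phys 0x4B190  [3 reads]
#2 VA=0x48361D06C (r,kernel):
  [0] read 0x3B idx=18: raw=0x4F007 flags P=1 W=1 U=1 S=0
  [1] read 0x4F idx=27: raw=0x50007 flags P=1 W=1 U=1 S=0
  [2] read 0x50 idx=29: raw=0x53007 flags P=1 W=1 U=1 S=0
  ⇒ phys 0x5306C  [3 reads]
#3 VA=0x642008CFC (r,kernel):
  [0] read 0x3B idx=25: raw=0x54007 flags P=1 W=1 U=1 S=0
  [1] read 0x54 idx=16: raw=0x57007 flags P=1 W=1 U=1 S=0
  [2] read 0x57 idx=8: raw=0x59007 flags P=1 W=1 U=1 S=0
  ⇒ phys 0x59CFC  [3 reads]
#4 VA=0x380000FB1 (r,kernel):
  [0] read 0x3B idx=14: raw=0x24004 flags P=0 W=0 U=1 S=0
  → PAGE_NOT_PRESENT  (1 entries read)
#5 VA=0x2406106E5 (r,kernel):
  [0] read 0x3B idx=9: raw=0x5C007 flags P=1 W=1 U=1 S=0
  [1] read 0x5C idx=3: raw=0x5E007 flags P=1 W=1 U=1 S=0
  [2] read 0x5E idx=16: raw=0xB000 flags P=0 W=0 U=0 S=0
  → PAGE_NOT_PRESENT  (3 entries read)

Entries read for #5: 3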